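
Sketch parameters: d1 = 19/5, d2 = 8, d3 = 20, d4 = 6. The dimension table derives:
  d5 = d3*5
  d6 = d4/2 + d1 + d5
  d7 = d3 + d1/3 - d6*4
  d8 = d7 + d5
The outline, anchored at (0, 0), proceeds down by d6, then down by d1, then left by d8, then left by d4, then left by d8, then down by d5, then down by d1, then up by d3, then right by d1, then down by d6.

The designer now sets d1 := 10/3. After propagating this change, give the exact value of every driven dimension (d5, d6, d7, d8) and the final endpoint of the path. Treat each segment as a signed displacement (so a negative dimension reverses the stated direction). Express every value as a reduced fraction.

Apply edit: d1 := 10/3
  d5 = d3*5 = 100
  d6 = d4/2 + d1 + d5 = 319/3
  d7 = d3 + d1/3 - d6*4 = -3638/9
  d8 = d7 + d5 = -2738/9
Walk from origin (0, 0):
  seg 1: down by d6 = 319/3 → (0, -319/3)
  seg 2: down by d1 = 10/3 → (0, -329/3)
  seg 3: left by d8 = -2738/9 → (2738/9, -329/3)
  seg 4: left by d4 = 6 → (2684/9, -329/3)
  seg 5: left by d8 = -2738/9 → (5422/9, -329/3)
  seg 6: down by d5 = 100 → (5422/9, -629/3)
  seg 7: down by d1 = 10/3 → (5422/9, -213)
  seg 8: up by d3 = 20 → (5422/9, -193)
  seg 9: right by d1 = 10/3 → (5452/9, -193)
  seg 10: down by d6 = 319/3 → (5452/9, -898/3)

d5 = 100
d6 = 319/3
d7 = -3638/9
d8 = -2738/9
endpoint = (5452/9, -898/3)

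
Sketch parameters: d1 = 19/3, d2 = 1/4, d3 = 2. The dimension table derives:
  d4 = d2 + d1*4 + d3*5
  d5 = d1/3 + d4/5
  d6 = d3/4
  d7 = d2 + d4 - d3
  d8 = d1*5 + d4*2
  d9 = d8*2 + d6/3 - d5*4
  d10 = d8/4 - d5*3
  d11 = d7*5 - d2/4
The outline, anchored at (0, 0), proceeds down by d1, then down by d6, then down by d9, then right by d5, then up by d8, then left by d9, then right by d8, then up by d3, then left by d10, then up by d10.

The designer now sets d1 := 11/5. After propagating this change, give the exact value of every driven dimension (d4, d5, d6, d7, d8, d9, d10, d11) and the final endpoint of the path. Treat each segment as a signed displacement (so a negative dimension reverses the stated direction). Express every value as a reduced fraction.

d4 = 381/20
d5 = 1363/300
d6 = 1/2
d7 = 173/10
d8 = 491/10
d9 = 12029/150
d10 = -271/200
d11 = 1383/16
endpoint = (-5039/200, -19889/600)

Apply edit: d1 := 11/5
  d4 = d2 + d1*4 + d3*5 = 381/20
  d5 = d1/3 + d4/5 = 1363/300
  d6 = d3/4 = 1/2
  d7 = d2 + d4 - d3 = 173/10
  d8 = d1*5 + d4*2 = 491/10
  d9 = d8*2 + d6/3 - d5*4 = 12029/150
  d10 = d8/4 - d5*3 = -271/200
  d11 = d7*5 - d2/4 = 1383/16
Walk from origin (0, 0):
  seg 1: down by d1 = 11/5 → (0, -11/5)
  seg 2: down by d6 = 1/2 → (0, -27/10)
  seg 3: down by d9 = 12029/150 → (0, -6217/75)
  seg 4: right by d5 = 1363/300 → (1363/300, -6217/75)
  seg 5: up by d8 = 491/10 → (1363/300, -5069/150)
  seg 6: left by d9 = 12029/150 → (-1513/20, -5069/150)
  seg 7: right by d8 = 491/10 → (-531/20, -5069/150)
  seg 8: up by d3 = 2 → (-531/20, -4769/150)
  seg 9: left by d10 = -271/200 → (-5039/200, -4769/150)
  seg 10: up by d10 = -271/200 → (-5039/200, -19889/600)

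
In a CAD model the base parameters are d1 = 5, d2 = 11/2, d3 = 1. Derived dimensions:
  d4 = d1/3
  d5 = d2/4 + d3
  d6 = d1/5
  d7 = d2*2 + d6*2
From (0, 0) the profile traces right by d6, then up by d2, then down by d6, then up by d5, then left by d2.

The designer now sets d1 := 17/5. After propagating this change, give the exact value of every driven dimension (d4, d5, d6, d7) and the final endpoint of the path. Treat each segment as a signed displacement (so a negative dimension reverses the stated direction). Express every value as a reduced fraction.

Apply edit: d1 := 17/5
  d4 = d1/3 = 17/15
  d5 = d2/4 + d3 = 19/8
  d6 = d1/5 = 17/25
  d7 = d2*2 + d6*2 = 309/25
Walk from origin (0, 0):
  seg 1: right by d6 = 17/25 → (17/25, 0)
  seg 2: up by d2 = 11/2 → (17/25, 11/2)
  seg 3: down by d6 = 17/25 → (17/25, 241/50)
  seg 4: up by d5 = 19/8 → (17/25, 1439/200)
  seg 5: left by d2 = 11/2 → (-241/50, 1439/200)

d4 = 17/15
d5 = 19/8
d6 = 17/25
d7 = 309/25
endpoint = (-241/50, 1439/200)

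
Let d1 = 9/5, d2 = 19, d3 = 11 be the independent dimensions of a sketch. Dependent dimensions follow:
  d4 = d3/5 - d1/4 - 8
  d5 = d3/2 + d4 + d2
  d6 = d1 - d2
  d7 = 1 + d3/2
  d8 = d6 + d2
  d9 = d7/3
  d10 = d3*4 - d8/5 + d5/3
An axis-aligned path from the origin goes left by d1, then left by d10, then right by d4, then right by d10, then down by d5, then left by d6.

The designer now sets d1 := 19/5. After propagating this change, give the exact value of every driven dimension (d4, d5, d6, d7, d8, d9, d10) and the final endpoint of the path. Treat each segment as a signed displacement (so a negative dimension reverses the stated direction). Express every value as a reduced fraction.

d4 = -27/4
d5 = 71/4
d6 = -76/5
d7 = 13/2
d8 = 19/5
d9 = 13/6
d10 = 14747/300
endpoint = (93/20, -71/4)

Apply edit: d1 := 19/5
  d4 = d3/5 - d1/4 - 8 = -27/4
  d5 = d3/2 + d4 + d2 = 71/4
  d6 = d1 - d2 = -76/5
  d7 = 1 + d3/2 = 13/2
  d8 = d6 + d2 = 19/5
  d9 = d7/3 = 13/6
  d10 = d3*4 - d8/5 + d5/3 = 14747/300
Walk from origin (0, 0):
  seg 1: left by d1 = 19/5 → (-19/5, 0)
  seg 2: left by d10 = 14747/300 → (-15887/300, 0)
  seg 3: right by d4 = -27/4 → (-4478/75, 0)
  seg 4: right by d10 = 14747/300 → (-211/20, 0)
  seg 5: down by d5 = 71/4 → (-211/20, -71/4)
  seg 6: left by d6 = -76/5 → (93/20, -71/4)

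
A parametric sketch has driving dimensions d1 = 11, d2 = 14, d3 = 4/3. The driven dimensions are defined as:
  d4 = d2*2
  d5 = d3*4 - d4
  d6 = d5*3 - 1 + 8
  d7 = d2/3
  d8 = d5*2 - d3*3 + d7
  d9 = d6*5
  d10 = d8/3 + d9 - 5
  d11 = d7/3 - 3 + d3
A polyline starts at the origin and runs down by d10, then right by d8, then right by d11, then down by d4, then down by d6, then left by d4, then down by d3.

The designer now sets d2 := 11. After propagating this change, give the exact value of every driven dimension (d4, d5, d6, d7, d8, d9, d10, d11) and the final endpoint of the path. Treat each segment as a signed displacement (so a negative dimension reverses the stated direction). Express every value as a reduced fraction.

d4 = 22
d5 = -50/3
d6 = -43
d7 = 11/3
d8 = -101/3
d9 = -215
d10 = -2081/9
d11 = -4/9
endpoint = (-505/9, 2258/9)

Apply edit: d2 := 11
  d4 = d2*2 = 22
  d5 = d3*4 - d4 = -50/3
  d6 = d5*3 - 1 + 8 = -43
  d7 = d2/3 = 11/3
  d8 = d5*2 - d3*3 + d7 = -101/3
  d9 = d6*5 = -215
  d10 = d8/3 + d9 - 5 = -2081/9
  d11 = d7/3 - 3 + d3 = -4/9
Walk from origin (0, 0):
  seg 1: down by d10 = -2081/9 → (0, 2081/9)
  seg 2: right by d8 = -101/3 → (-101/3, 2081/9)
  seg 3: right by d11 = -4/9 → (-307/9, 2081/9)
  seg 4: down by d4 = 22 → (-307/9, 1883/9)
  seg 5: down by d6 = -43 → (-307/9, 2270/9)
  seg 6: left by d4 = 22 → (-505/9, 2270/9)
  seg 7: down by d3 = 4/3 → (-505/9, 2258/9)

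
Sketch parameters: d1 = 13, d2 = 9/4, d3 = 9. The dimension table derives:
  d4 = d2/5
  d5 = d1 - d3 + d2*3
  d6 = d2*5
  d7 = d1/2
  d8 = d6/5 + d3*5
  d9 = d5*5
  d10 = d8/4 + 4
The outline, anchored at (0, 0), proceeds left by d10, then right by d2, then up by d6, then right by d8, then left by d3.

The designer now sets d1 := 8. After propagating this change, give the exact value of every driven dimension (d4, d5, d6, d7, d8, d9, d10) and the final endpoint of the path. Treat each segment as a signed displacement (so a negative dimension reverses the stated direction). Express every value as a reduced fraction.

Apply edit: d1 := 8
  d4 = d2/5 = 9/20
  d5 = d1 - d3 + d2*3 = 23/4
  d6 = d2*5 = 45/4
  d7 = d1/2 = 4
  d8 = d6/5 + d3*5 = 189/4
  d9 = d5*5 = 115/4
  d10 = d8/4 + 4 = 253/16
Walk from origin (0, 0):
  seg 1: left by d10 = 253/16 → (-253/16, 0)
  seg 2: right by d2 = 9/4 → (-217/16, 0)
  seg 3: up by d6 = 45/4 → (-217/16, 45/4)
  seg 4: right by d8 = 189/4 → (539/16, 45/4)
  seg 5: left by d3 = 9 → (395/16, 45/4)

d4 = 9/20
d5 = 23/4
d6 = 45/4
d7 = 4
d8 = 189/4
d9 = 115/4
d10 = 253/16
endpoint = (395/16, 45/4)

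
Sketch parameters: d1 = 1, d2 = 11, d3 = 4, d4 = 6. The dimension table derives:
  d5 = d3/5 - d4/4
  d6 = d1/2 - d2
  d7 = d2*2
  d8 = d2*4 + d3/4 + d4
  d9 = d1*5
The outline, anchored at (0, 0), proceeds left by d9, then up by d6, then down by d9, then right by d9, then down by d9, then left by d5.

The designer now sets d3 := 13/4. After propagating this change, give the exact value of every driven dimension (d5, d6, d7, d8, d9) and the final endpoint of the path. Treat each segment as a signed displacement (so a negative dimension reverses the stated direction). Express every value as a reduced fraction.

d5 = -17/20
d6 = -21/2
d7 = 22
d8 = 813/16
d9 = 5
endpoint = (17/20, -41/2)

Apply edit: d3 := 13/4
  d5 = d3/5 - d4/4 = -17/20
  d6 = d1/2 - d2 = -21/2
  d7 = d2*2 = 22
  d8 = d2*4 + d3/4 + d4 = 813/16
  d9 = d1*5 = 5
Walk from origin (0, 0):
  seg 1: left by d9 = 5 → (-5, 0)
  seg 2: up by d6 = -21/2 → (-5, -21/2)
  seg 3: down by d9 = 5 → (-5, -31/2)
  seg 4: right by d9 = 5 → (0, -31/2)
  seg 5: down by d9 = 5 → (0, -41/2)
  seg 6: left by d5 = -17/20 → (17/20, -41/2)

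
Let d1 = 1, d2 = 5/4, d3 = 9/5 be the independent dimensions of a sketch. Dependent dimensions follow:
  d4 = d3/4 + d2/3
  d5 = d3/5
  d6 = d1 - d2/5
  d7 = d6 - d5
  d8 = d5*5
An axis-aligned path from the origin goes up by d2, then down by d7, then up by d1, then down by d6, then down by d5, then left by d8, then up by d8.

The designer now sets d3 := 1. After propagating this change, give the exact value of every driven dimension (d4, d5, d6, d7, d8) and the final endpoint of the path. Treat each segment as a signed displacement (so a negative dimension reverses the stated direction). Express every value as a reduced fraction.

Apply edit: d3 := 1
  d4 = d3/4 + d2/3 = 2/3
  d5 = d3/5 = 1/5
  d6 = d1 - d2/5 = 3/4
  d7 = d6 - d5 = 11/20
  d8 = d5*5 = 1
Walk from origin (0, 0):
  seg 1: up by d2 = 5/4 → (0, 5/4)
  seg 2: down by d7 = 11/20 → (0, 7/10)
  seg 3: up by d1 = 1 → (0, 17/10)
  seg 4: down by d6 = 3/4 → (0, 19/20)
  seg 5: down by d5 = 1/5 → (0, 3/4)
  seg 6: left by d8 = 1 → (-1, 3/4)
  seg 7: up by d8 = 1 → (-1, 7/4)

d4 = 2/3
d5 = 1/5
d6 = 3/4
d7 = 11/20
d8 = 1
endpoint = (-1, 7/4)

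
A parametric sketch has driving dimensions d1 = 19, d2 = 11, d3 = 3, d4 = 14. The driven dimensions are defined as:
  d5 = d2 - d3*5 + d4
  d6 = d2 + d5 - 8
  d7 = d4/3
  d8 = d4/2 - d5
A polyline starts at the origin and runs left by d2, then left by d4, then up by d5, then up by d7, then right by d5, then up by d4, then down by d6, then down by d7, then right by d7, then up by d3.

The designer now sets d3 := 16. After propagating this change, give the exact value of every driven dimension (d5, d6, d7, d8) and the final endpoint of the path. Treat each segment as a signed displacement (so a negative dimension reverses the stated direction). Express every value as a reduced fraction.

d5 = -55
d6 = -52
d7 = 14/3
d8 = 62
endpoint = (-226/3, 27)

Apply edit: d3 := 16
  d5 = d2 - d3*5 + d4 = -55
  d6 = d2 + d5 - 8 = -52
  d7 = d4/3 = 14/3
  d8 = d4/2 - d5 = 62
Walk from origin (0, 0):
  seg 1: left by d2 = 11 → (-11, 0)
  seg 2: left by d4 = 14 → (-25, 0)
  seg 3: up by d5 = -55 → (-25, -55)
  seg 4: up by d7 = 14/3 → (-25, -151/3)
  seg 5: right by d5 = -55 → (-80, -151/3)
  seg 6: up by d4 = 14 → (-80, -109/3)
  seg 7: down by d6 = -52 → (-80, 47/3)
  seg 8: down by d7 = 14/3 → (-80, 11)
  seg 9: right by d7 = 14/3 → (-226/3, 11)
  seg 10: up by d3 = 16 → (-226/3, 27)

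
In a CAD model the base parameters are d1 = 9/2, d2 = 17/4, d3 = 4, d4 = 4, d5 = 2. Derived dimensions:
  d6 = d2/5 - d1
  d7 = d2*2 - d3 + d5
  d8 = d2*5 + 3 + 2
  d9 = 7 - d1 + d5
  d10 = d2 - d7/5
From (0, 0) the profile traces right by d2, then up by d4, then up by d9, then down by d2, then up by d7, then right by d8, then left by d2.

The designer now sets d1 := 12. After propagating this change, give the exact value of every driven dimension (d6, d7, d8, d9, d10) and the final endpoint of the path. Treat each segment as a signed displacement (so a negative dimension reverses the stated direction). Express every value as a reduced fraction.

Apply edit: d1 := 12
  d6 = d2/5 - d1 = -223/20
  d7 = d2*2 - d3 + d5 = 13/2
  d8 = d2*5 + 3 + 2 = 105/4
  d9 = 7 - d1 + d5 = -3
  d10 = d2 - d7/5 = 59/20
Walk from origin (0, 0):
  seg 1: right by d2 = 17/4 → (17/4, 0)
  seg 2: up by d4 = 4 → (17/4, 4)
  seg 3: up by d9 = -3 → (17/4, 1)
  seg 4: down by d2 = 17/4 → (17/4, -13/4)
  seg 5: up by d7 = 13/2 → (17/4, 13/4)
  seg 6: right by d8 = 105/4 → (61/2, 13/4)
  seg 7: left by d2 = 17/4 → (105/4, 13/4)

d6 = -223/20
d7 = 13/2
d8 = 105/4
d9 = -3
d10 = 59/20
endpoint = (105/4, 13/4)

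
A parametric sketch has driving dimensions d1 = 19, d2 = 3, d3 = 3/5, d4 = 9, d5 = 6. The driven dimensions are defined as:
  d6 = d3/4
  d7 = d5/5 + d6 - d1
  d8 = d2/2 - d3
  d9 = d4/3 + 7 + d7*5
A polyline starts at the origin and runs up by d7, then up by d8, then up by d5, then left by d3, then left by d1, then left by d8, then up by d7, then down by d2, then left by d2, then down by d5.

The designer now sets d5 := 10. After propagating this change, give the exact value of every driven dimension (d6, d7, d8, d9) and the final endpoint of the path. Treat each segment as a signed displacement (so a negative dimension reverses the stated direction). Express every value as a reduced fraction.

d6 = 3/20
d7 = -337/20
d8 = 9/10
d9 = -297/4
endpoint = (-47/2, -179/5)

Apply edit: d5 := 10
  d6 = d3/4 = 3/20
  d7 = d5/5 + d6 - d1 = -337/20
  d8 = d2/2 - d3 = 9/10
  d9 = d4/3 + 7 + d7*5 = -297/4
Walk from origin (0, 0):
  seg 1: up by d7 = -337/20 → (0, -337/20)
  seg 2: up by d8 = 9/10 → (0, -319/20)
  seg 3: up by d5 = 10 → (0, -119/20)
  seg 4: left by d3 = 3/5 → (-3/5, -119/20)
  seg 5: left by d1 = 19 → (-98/5, -119/20)
  seg 6: left by d8 = 9/10 → (-41/2, -119/20)
  seg 7: up by d7 = -337/20 → (-41/2, -114/5)
  seg 8: down by d2 = 3 → (-41/2, -129/5)
  seg 9: left by d2 = 3 → (-47/2, -129/5)
  seg 10: down by d5 = 10 → (-47/2, -179/5)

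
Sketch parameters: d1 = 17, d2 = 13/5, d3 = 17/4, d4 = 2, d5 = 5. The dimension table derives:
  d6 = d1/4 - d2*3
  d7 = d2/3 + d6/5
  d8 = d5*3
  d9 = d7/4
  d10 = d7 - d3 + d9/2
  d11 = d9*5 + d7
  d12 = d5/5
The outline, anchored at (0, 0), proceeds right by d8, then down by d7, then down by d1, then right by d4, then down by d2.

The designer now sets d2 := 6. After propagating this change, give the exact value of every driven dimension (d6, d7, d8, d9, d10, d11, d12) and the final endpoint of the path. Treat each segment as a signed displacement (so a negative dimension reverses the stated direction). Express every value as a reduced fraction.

d6 = -55/4
d7 = -3/4
d8 = 15
d9 = -3/16
d10 = -163/32
d11 = -27/16
d12 = 1
endpoint = (17, -89/4)

Apply edit: d2 := 6
  d6 = d1/4 - d2*3 = -55/4
  d7 = d2/3 + d6/5 = -3/4
  d8 = d5*3 = 15
  d9 = d7/4 = -3/16
  d10 = d7 - d3 + d9/2 = -163/32
  d11 = d9*5 + d7 = -27/16
  d12 = d5/5 = 1
Walk from origin (0, 0):
  seg 1: right by d8 = 15 → (15, 0)
  seg 2: down by d7 = -3/4 → (15, 3/4)
  seg 3: down by d1 = 17 → (15, -65/4)
  seg 4: right by d4 = 2 → (17, -65/4)
  seg 5: down by d2 = 6 → (17, -89/4)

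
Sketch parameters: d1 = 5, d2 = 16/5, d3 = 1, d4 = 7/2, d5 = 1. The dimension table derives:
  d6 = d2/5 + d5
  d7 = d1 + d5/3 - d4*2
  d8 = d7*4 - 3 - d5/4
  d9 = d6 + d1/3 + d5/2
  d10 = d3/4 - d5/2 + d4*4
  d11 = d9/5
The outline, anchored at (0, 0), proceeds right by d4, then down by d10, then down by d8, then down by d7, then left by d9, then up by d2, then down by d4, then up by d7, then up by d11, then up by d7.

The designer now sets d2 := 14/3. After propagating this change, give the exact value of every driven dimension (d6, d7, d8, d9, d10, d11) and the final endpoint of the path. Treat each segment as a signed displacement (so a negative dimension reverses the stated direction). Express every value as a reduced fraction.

d6 = 29/15
d7 = -5/3
d8 = -119/12
d9 = 41/10
d10 = 55/4
d11 = 41/50
endpoint = (-3/5, -527/150)

Apply edit: d2 := 14/3
  d6 = d2/5 + d5 = 29/15
  d7 = d1 + d5/3 - d4*2 = -5/3
  d8 = d7*4 - 3 - d5/4 = -119/12
  d9 = d6 + d1/3 + d5/2 = 41/10
  d10 = d3/4 - d5/2 + d4*4 = 55/4
  d11 = d9/5 = 41/50
Walk from origin (0, 0):
  seg 1: right by d4 = 7/2 → (7/2, 0)
  seg 2: down by d10 = 55/4 → (7/2, -55/4)
  seg 3: down by d8 = -119/12 → (7/2, -23/6)
  seg 4: down by d7 = -5/3 → (7/2, -13/6)
  seg 5: left by d9 = 41/10 → (-3/5, -13/6)
  seg 6: up by d2 = 14/3 → (-3/5, 5/2)
  seg 7: down by d4 = 7/2 → (-3/5, -1)
  seg 8: up by d7 = -5/3 → (-3/5, -8/3)
  seg 9: up by d11 = 41/50 → (-3/5, -277/150)
  seg 10: up by d7 = -5/3 → (-3/5, -527/150)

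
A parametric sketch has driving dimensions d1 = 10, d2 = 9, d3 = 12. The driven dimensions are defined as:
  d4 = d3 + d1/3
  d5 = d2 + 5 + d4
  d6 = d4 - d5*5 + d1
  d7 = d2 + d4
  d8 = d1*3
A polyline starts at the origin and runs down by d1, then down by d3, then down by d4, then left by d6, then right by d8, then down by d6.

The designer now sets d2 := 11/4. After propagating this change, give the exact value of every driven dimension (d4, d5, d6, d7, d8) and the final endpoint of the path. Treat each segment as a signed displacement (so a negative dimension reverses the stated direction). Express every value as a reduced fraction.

d4 = 46/3
d5 = 277/12
d6 = -1081/12
d7 = 217/12
d8 = 30
endpoint = (1441/12, 211/4)

Apply edit: d2 := 11/4
  d4 = d3 + d1/3 = 46/3
  d5 = d2 + 5 + d4 = 277/12
  d6 = d4 - d5*5 + d1 = -1081/12
  d7 = d2 + d4 = 217/12
  d8 = d1*3 = 30
Walk from origin (0, 0):
  seg 1: down by d1 = 10 → (0, -10)
  seg 2: down by d3 = 12 → (0, -22)
  seg 3: down by d4 = 46/3 → (0, -112/3)
  seg 4: left by d6 = -1081/12 → (1081/12, -112/3)
  seg 5: right by d8 = 30 → (1441/12, -112/3)
  seg 6: down by d6 = -1081/12 → (1441/12, 211/4)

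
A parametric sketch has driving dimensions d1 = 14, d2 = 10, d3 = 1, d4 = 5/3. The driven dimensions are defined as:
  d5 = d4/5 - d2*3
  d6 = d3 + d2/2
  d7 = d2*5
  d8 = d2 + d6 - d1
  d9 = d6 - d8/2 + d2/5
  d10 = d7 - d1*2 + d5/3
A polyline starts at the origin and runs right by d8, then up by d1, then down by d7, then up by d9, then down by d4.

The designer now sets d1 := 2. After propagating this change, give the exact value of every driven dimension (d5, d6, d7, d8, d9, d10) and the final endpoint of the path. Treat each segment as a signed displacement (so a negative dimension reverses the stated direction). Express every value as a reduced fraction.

d5 = -89/3
d6 = 6
d7 = 50
d8 = 14
d9 = 1
d10 = 325/9
endpoint = (14, -146/3)

Apply edit: d1 := 2
  d5 = d4/5 - d2*3 = -89/3
  d6 = d3 + d2/2 = 6
  d7 = d2*5 = 50
  d8 = d2 + d6 - d1 = 14
  d9 = d6 - d8/2 + d2/5 = 1
  d10 = d7 - d1*2 + d5/3 = 325/9
Walk from origin (0, 0):
  seg 1: right by d8 = 14 → (14, 0)
  seg 2: up by d1 = 2 → (14, 2)
  seg 3: down by d7 = 50 → (14, -48)
  seg 4: up by d9 = 1 → (14, -47)
  seg 5: down by d4 = 5/3 → (14, -146/3)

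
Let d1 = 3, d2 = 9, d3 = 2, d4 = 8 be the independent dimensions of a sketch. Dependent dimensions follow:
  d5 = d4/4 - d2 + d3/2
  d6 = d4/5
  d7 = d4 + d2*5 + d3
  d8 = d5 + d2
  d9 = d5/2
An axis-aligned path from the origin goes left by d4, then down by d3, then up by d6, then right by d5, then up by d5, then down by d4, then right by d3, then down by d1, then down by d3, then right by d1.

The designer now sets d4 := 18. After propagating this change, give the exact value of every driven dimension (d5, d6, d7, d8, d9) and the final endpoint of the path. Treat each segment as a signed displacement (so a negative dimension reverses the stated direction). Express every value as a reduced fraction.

Apply edit: d4 := 18
  d5 = d4/4 - d2 + d3/2 = -7/2
  d6 = d4/5 = 18/5
  d7 = d4 + d2*5 + d3 = 65
  d8 = d5 + d2 = 11/2
  d9 = d5/2 = -7/4
Walk from origin (0, 0):
  seg 1: left by d4 = 18 → (-18, 0)
  seg 2: down by d3 = 2 → (-18, -2)
  seg 3: up by d6 = 18/5 → (-18, 8/5)
  seg 4: right by d5 = -7/2 → (-43/2, 8/5)
  seg 5: up by d5 = -7/2 → (-43/2, -19/10)
  seg 6: down by d4 = 18 → (-43/2, -199/10)
  seg 7: right by d3 = 2 → (-39/2, -199/10)
  seg 8: down by d1 = 3 → (-39/2, -229/10)
  seg 9: down by d3 = 2 → (-39/2, -249/10)
  seg 10: right by d1 = 3 → (-33/2, -249/10)

d5 = -7/2
d6 = 18/5
d7 = 65
d8 = 11/2
d9 = -7/4
endpoint = (-33/2, -249/10)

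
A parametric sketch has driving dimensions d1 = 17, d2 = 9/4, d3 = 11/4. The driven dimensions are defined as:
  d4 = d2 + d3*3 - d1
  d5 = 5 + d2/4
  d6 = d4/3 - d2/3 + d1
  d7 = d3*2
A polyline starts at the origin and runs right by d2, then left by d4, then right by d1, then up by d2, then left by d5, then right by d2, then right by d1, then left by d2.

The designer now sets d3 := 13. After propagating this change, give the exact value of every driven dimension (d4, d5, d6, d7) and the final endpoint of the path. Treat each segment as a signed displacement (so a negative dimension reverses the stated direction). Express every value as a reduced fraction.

d4 = 97/4
d5 = 89/16
d6 = 73/3
d7 = 26
endpoint = (103/16, 9/4)

Apply edit: d3 := 13
  d4 = d2 + d3*3 - d1 = 97/4
  d5 = 5 + d2/4 = 89/16
  d6 = d4/3 - d2/3 + d1 = 73/3
  d7 = d3*2 = 26
Walk from origin (0, 0):
  seg 1: right by d2 = 9/4 → (9/4, 0)
  seg 2: left by d4 = 97/4 → (-22, 0)
  seg 3: right by d1 = 17 → (-5, 0)
  seg 4: up by d2 = 9/4 → (-5, 9/4)
  seg 5: left by d5 = 89/16 → (-169/16, 9/4)
  seg 6: right by d2 = 9/4 → (-133/16, 9/4)
  seg 7: right by d1 = 17 → (139/16, 9/4)
  seg 8: left by d2 = 9/4 → (103/16, 9/4)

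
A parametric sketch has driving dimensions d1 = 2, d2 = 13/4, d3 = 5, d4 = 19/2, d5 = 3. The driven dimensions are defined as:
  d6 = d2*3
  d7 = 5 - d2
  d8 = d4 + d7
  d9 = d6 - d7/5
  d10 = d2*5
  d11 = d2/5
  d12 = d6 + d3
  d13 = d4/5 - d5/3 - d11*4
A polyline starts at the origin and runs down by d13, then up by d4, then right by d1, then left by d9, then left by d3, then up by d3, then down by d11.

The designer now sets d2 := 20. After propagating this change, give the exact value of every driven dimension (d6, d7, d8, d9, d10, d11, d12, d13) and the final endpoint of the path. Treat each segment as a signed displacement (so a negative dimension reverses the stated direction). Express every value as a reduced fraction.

Apply edit: d2 := 20
  d6 = d2*3 = 60
  d7 = 5 - d2 = -15
  d8 = d4 + d7 = -11/2
  d9 = d6 - d7/5 = 63
  d10 = d2*5 = 100
  d11 = d2/5 = 4
  d12 = d6 + d3 = 65
  d13 = d4/5 - d5/3 - d11*4 = -151/10
Walk from origin (0, 0):
  seg 1: down by d13 = -151/10 → (0, 151/10)
  seg 2: up by d4 = 19/2 → (0, 123/5)
  seg 3: right by d1 = 2 → (2, 123/5)
  seg 4: left by d9 = 63 → (-61, 123/5)
  seg 5: left by d3 = 5 → (-66, 123/5)
  seg 6: up by d3 = 5 → (-66, 148/5)
  seg 7: down by d11 = 4 → (-66, 128/5)

d6 = 60
d7 = -15
d8 = -11/2
d9 = 63
d10 = 100
d11 = 4
d12 = 65
d13 = -151/10
endpoint = (-66, 128/5)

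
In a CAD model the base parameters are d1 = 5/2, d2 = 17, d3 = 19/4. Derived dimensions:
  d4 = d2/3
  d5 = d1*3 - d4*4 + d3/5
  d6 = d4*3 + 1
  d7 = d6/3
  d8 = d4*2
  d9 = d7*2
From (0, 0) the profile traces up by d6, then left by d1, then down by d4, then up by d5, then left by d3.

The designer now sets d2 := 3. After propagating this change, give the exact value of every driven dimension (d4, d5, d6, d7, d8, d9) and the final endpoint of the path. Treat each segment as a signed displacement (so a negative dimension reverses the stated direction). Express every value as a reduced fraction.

d4 = 1
d5 = 89/20
d6 = 4
d7 = 4/3
d8 = 2
d9 = 8/3
endpoint = (-29/4, 149/20)

Apply edit: d2 := 3
  d4 = d2/3 = 1
  d5 = d1*3 - d4*4 + d3/5 = 89/20
  d6 = d4*3 + 1 = 4
  d7 = d6/3 = 4/3
  d8 = d4*2 = 2
  d9 = d7*2 = 8/3
Walk from origin (0, 0):
  seg 1: up by d6 = 4 → (0, 4)
  seg 2: left by d1 = 5/2 → (-5/2, 4)
  seg 3: down by d4 = 1 → (-5/2, 3)
  seg 4: up by d5 = 89/20 → (-5/2, 149/20)
  seg 5: left by d3 = 19/4 → (-29/4, 149/20)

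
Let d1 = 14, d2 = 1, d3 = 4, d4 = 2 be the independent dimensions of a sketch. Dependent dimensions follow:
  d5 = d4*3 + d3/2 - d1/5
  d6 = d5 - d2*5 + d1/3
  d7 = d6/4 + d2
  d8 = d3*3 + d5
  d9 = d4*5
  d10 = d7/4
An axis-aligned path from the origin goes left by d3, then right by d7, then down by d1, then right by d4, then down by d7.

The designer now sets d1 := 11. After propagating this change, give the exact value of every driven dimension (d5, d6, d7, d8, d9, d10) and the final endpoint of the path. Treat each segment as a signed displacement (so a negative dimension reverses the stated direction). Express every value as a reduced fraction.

Apply edit: d1 := 11
  d5 = d4*3 + d3/2 - d1/5 = 29/5
  d6 = d5 - d2*5 + d1/3 = 67/15
  d7 = d6/4 + d2 = 127/60
  d8 = d3*3 + d5 = 89/5
  d9 = d4*5 = 10
  d10 = d7/4 = 127/240
Walk from origin (0, 0):
  seg 1: left by d3 = 4 → (-4, 0)
  seg 2: right by d7 = 127/60 → (-113/60, 0)
  seg 3: down by d1 = 11 → (-113/60, -11)
  seg 4: right by d4 = 2 → (7/60, -11)
  seg 5: down by d7 = 127/60 → (7/60, -787/60)

d5 = 29/5
d6 = 67/15
d7 = 127/60
d8 = 89/5
d9 = 10
d10 = 127/240
endpoint = (7/60, -787/60)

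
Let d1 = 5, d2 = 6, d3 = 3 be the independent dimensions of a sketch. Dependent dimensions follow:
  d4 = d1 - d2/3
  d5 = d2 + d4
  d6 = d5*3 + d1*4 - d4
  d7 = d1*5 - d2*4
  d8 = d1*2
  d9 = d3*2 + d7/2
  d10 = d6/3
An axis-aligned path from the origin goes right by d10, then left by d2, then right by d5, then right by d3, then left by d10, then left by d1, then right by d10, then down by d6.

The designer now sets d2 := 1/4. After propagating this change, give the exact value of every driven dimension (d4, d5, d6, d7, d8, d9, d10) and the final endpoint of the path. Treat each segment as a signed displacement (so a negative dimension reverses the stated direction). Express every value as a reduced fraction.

d4 = 59/12
d5 = 31/6
d6 = 367/12
d7 = 24
d8 = 10
d9 = 18
d10 = 367/36
endpoint = (118/9, -367/12)

Apply edit: d2 := 1/4
  d4 = d1 - d2/3 = 59/12
  d5 = d2 + d4 = 31/6
  d6 = d5*3 + d1*4 - d4 = 367/12
  d7 = d1*5 - d2*4 = 24
  d8 = d1*2 = 10
  d9 = d3*2 + d7/2 = 18
  d10 = d6/3 = 367/36
Walk from origin (0, 0):
  seg 1: right by d10 = 367/36 → (367/36, 0)
  seg 2: left by d2 = 1/4 → (179/18, 0)
  seg 3: right by d5 = 31/6 → (136/9, 0)
  seg 4: right by d3 = 3 → (163/9, 0)
  seg 5: left by d10 = 367/36 → (95/12, 0)
  seg 6: left by d1 = 5 → (35/12, 0)
  seg 7: right by d10 = 367/36 → (118/9, 0)
  seg 8: down by d6 = 367/12 → (118/9, -367/12)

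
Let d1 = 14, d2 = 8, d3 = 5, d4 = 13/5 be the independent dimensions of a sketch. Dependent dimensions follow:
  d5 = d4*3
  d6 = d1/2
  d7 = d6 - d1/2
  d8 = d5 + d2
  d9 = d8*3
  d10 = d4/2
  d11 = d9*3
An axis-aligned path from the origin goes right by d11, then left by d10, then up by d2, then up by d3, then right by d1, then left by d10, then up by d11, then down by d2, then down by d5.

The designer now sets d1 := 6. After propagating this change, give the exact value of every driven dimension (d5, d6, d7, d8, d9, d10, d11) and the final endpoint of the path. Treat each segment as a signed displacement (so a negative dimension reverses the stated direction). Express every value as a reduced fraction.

Apply edit: d1 := 6
  d5 = d4*3 = 39/5
  d6 = d1/2 = 3
  d7 = d6 - d1/2 = 0
  d8 = d5 + d2 = 79/5
  d9 = d8*3 = 237/5
  d10 = d4/2 = 13/10
  d11 = d9*3 = 711/5
Walk from origin (0, 0):
  seg 1: right by d11 = 711/5 → (711/5, 0)
  seg 2: left by d10 = 13/10 → (1409/10, 0)
  seg 3: up by d2 = 8 → (1409/10, 8)
  seg 4: up by d3 = 5 → (1409/10, 13)
  seg 5: right by d1 = 6 → (1469/10, 13)
  seg 6: left by d10 = 13/10 → (728/5, 13)
  seg 7: up by d11 = 711/5 → (728/5, 776/5)
  seg 8: down by d2 = 8 → (728/5, 736/5)
  seg 9: down by d5 = 39/5 → (728/5, 697/5)

d5 = 39/5
d6 = 3
d7 = 0
d8 = 79/5
d9 = 237/5
d10 = 13/10
d11 = 711/5
endpoint = (728/5, 697/5)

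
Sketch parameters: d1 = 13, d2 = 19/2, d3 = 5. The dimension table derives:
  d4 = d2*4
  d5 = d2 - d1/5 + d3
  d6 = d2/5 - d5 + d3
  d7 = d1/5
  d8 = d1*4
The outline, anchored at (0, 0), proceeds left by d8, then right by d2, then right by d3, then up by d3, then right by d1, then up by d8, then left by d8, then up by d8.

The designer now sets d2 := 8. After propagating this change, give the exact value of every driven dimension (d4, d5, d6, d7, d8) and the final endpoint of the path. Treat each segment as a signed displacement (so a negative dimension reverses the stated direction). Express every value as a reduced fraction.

Apply edit: d2 := 8
  d4 = d2*4 = 32
  d5 = d2 - d1/5 + d3 = 52/5
  d6 = d2/5 - d5 + d3 = -19/5
  d7 = d1/5 = 13/5
  d8 = d1*4 = 52
Walk from origin (0, 0):
  seg 1: left by d8 = 52 → (-52, 0)
  seg 2: right by d2 = 8 → (-44, 0)
  seg 3: right by d3 = 5 → (-39, 0)
  seg 4: up by d3 = 5 → (-39, 5)
  seg 5: right by d1 = 13 → (-26, 5)
  seg 6: up by d8 = 52 → (-26, 57)
  seg 7: left by d8 = 52 → (-78, 57)
  seg 8: up by d8 = 52 → (-78, 109)

d4 = 32
d5 = 52/5
d6 = -19/5
d7 = 13/5
d8 = 52
endpoint = (-78, 109)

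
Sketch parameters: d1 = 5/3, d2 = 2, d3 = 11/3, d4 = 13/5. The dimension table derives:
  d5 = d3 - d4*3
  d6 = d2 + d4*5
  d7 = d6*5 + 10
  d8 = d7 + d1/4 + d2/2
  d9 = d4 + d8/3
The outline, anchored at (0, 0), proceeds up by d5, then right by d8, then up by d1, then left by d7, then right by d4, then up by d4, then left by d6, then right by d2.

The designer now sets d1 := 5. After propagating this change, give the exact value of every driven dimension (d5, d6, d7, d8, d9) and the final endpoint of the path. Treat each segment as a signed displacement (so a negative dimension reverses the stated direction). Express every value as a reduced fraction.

Apply edit: d1 := 5
  d5 = d3 - d4*3 = -62/15
  d6 = d2 + d4*5 = 15
  d7 = d6*5 + 10 = 85
  d8 = d7 + d1/4 + d2/2 = 349/4
  d9 = d4 + d8/3 = 1901/60
Walk from origin (0, 0):
  seg 1: up by d5 = -62/15 → (0, -62/15)
  seg 2: right by d8 = 349/4 → (349/4, -62/15)
  seg 3: up by d1 = 5 → (349/4, 13/15)
  seg 4: left by d7 = 85 → (9/4, 13/15)
  seg 5: right by d4 = 13/5 → (97/20, 13/15)
  seg 6: up by d4 = 13/5 → (97/20, 52/15)
  seg 7: left by d6 = 15 → (-203/20, 52/15)
  seg 8: right by d2 = 2 → (-163/20, 52/15)

d5 = -62/15
d6 = 15
d7 = 85
d8 = 349/4
d9 = 1901/60
endpoint = (-163/20, 52/15)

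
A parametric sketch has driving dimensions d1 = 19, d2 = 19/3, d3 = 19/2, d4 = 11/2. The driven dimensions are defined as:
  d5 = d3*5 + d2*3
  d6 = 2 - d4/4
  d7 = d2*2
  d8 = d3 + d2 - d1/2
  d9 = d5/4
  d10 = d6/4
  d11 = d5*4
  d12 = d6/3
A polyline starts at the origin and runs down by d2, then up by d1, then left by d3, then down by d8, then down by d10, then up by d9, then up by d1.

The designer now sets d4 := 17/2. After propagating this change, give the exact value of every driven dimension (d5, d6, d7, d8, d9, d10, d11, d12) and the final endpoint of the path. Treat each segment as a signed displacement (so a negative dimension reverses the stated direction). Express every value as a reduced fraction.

Apply edit: d4 := 17/2
  d5 = d3*5 + d2*3 = 133/2
  d6 = 2 - d4/4 = -1/8
  d7 = d2*2 = 38/3
  d8 = d3 + d2 - d1/2 = 19/3
  d9 = d5/4 = 133/8
  d10 = d6/4 = -1/32
  d11 = d5*4 = 266
  d12 = d6/3 = -1/24
Walk from origin (0, 0):
  seg 1: down by d2 = 19/3 → (0, -19/3)
  seg 2: up by d1 = 19 → (0, 38/3)
  seg 3: left by d3 = 19/2 → (-19/2, 38/3)
  seg 4: down by d8 = 19/3 → (-19/2, 19/3)
  seg 5: down by d10 = -1/32 → (-19/2, 611/96)
  seg 6: up by d9 = 133/8 → (-19/2, 2207/96)
  seg 7: up by d1 = 19 → (-19/2, 4031/96)

d5 = 133/2
d6 = -1/8
d7 = 38/3
d8 = 19/3
d9 = 133/8
d10 = -1/32
d11 = 266
d12 = -1/24
endpoint = (-19/2, 4031/96)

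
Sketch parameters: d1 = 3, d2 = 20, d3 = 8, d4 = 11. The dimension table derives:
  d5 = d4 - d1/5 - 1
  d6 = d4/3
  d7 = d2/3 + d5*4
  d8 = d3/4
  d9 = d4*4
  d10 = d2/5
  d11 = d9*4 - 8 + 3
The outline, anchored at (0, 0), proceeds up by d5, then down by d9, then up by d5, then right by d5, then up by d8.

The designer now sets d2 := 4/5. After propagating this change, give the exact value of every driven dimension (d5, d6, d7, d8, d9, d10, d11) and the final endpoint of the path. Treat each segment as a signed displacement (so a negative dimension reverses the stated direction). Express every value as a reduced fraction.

d5 = 47/5
d6 = 11/3
d7 = 568/15
d8 = 2
d9 = 44
d10 = 4/25
d11 = 171
endpoint = (47/5, -116/5)

Apply edit: d2 := 4/5
  d5 = d4 - d1/5 - 1 = 47/5
  d6 = d4/3 = 11/3
  d7 = d2/3 + d5*4 = 568/15
  d8 = d3/4 = 2
  d9 = d4*4 = 44
  d10 = d2/5 = 4/25
  d11 = d9*4 - 8 + 3 = 171
Walk from origin (0, 0):
  seg 1: up by d5 = 47/5 → (0, 47/5)
  seg 2: down by d9 = 44 → (0, -173/5)
  seg 3: up by d5 = 47/5 → (0, -126/5)
  seg 4: right by d5 = 47/5 → (47/5, -126/5)
  seg 5: up by d8 = 2 → (47/5, -116/5)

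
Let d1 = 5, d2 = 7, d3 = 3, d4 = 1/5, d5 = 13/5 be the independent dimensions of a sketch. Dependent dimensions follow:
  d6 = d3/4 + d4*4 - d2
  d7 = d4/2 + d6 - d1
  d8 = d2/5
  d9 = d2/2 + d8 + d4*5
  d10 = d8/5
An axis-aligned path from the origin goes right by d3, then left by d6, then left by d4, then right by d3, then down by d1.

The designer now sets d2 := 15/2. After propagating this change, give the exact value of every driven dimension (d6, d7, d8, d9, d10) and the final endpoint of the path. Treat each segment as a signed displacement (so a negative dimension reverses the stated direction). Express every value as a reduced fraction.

d6 = -119/20
d7 = -217/20
d8 = 3/2
d9 = 25/4
d10 = 3/10
endpoint = (47/4, -5)

Apply edit: d2 := 15/2
  d6 = d3/4 + d4*4 - d2 = -119/20
  d7 = d4/2 + d6 - d1 = -217/20
  d8 = d2/5 = 3/2
  d9 = d2/2 + d8 + d4*5 = 25/4
  d10 = d8/5 = 3/10
Walk from origin (0, 0):
  seg 1: right by d3 = 3 → (3, 0)
  seg 2: left by d6 = -119/20 → (179/20, 0)
  seg 3: left by d4 = 1/5 → (35/4, 0)
  seg 4: right by d3 = 3 → (47/4, 0)
  seg 5: down by d1 = 5 → (47/4, -5)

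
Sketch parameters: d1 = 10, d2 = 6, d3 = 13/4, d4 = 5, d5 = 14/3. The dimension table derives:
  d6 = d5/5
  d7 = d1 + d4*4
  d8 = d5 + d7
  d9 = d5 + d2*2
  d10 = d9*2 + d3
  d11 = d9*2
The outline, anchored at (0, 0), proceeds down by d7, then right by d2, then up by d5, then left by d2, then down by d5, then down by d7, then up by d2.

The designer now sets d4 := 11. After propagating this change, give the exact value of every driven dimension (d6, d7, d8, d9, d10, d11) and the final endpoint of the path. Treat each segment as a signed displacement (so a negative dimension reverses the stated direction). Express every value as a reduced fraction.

d6 = 14/15
d7 = 54
d8 = 176/3
d9 = 50/3
d10 = 439/12
d11 = 100/3
endpoint = (0, -102)

Apply edit: d4 := 11
  d6 = d5/5 = 14/15
  d7 = d1 + d4*4 = 54
  d8 = d5 + d7 = 176/3
  d9 = d5 + d2*2 = 50/3
  d10 = d9*2 + d3 = 439/12
  d11 = d9*2 = 100/3
Walk from origin (0, 0):
  seg 1: down by d7 = 54 → (0, -54)
  seg 2: right by d2 = 6 → (6, -54)
  seg 3: up by d5 = 14/3 → (6, -148/3)
  seg 4: left by d2 = 6 → (0, -148/3)
  seg 5: down by d5 = 14/3 → (0, -54)
  seg 6: down by d7 = 54 → (0, -108)
  seg 7: up by d2 = 6 → (0, -102)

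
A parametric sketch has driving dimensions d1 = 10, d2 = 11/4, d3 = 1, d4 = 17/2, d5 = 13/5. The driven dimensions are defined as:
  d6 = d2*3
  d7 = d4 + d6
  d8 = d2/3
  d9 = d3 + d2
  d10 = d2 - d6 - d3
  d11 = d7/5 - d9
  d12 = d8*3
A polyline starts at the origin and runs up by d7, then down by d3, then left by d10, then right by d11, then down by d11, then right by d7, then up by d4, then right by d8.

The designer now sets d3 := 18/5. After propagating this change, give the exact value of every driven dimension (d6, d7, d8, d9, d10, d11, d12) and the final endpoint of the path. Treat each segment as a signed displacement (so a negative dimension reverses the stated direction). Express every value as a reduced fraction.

Apply edit: d3 := 18/5
  d6 = d2*3 = 33/4
  d7 = d4 + d6 = 67/4
  d8 = d2/3 = 11/12
  d9 = d3 + d2 = 127/20
  d10 = d2 - d6 - d3 = -91/10
  d11 = d7/5 - d9 = -3
  d12 = d8*3 = 11/4
Walk from origin (0, 0):
  seg 1: up by d7 = 67/4 → (0, 67/4)
  seg 2: down by d3 = 18/5 → (0, 263/20)
  seg 3: left by d10 = -91/10 → (91/10, 263/20)
  seg 4: right by d11 = -3 → (61/10, 263/20)
  seg 5: down by d11 = -3 → (61/10, 323/20)
  seg 6: right by d7 = 67/4 → (457/20, 323/20)
  seg 7: up by d4 = 17/2 → (457/20, 493/20)
  seg 8: right by d8 = 11/12 → (713/30, 493/20)

d6 = 33/4
d7 = 67/4
d8 = 11/12
d9 = 127/20
d10 = -91/10
d11 = -3
d12 = 11/4
endpoint = (713/30, 493/20)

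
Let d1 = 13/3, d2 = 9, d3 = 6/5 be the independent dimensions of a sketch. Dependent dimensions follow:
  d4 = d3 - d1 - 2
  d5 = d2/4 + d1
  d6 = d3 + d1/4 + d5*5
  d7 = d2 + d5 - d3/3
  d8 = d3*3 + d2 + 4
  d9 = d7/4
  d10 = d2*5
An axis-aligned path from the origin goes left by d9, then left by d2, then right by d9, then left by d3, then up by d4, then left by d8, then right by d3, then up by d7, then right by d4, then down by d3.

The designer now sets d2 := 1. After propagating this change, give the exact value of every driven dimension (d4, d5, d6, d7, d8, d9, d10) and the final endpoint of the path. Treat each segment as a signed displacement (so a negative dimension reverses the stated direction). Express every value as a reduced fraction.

Apply edit: d2 := 1
  d4 = d3 - d1 - 2 = -77/15
  d5 = d2/4 + d1 = 55/12
  d6 = d3 + d1/4 + d5*5 = 126/5
  d7 = d2 + d5 - d3/3 = 311/60
  d8 = d3*3 + d2 + 4 = 43/5
  d9 = d7/4 = 311/240
  d10 = d2*5 = 5
Walk from origin (0, 0):
  seg 1: left by d9 = 311/240 → (-311/240, 0)
  seg 2: left by d2 = 1 → (-551/240, 0)
  seg 3: right by d9 = 311/240 → (-1, 0)
  seg 4: left by d3 = 6/5 → (-11/5, 0)
  seg 5: up by d4 = -77/15 → (-11/5, -77/15)
  seg 6: left by d8 = 43/5 → (-54/5, -77/15)
  seg 7: right by d3 = 6/5 → (-48/5, -77/15)
  seg 8: up by d7 = 311/60 → (-48/5, 1/20)
  seg 9: right by d4 = -77/15 → (-221/15, 1/20)
  seg 10: down by d3 = 6/5 → (-221/15, -23/20)

d4 = -77/15
d5 = 55/12
d6 = 126/5
d7 = 311/60
d8 = 43/5
d9 = 311/240
d10 = 5
endpoint = (-221/15, -23/20)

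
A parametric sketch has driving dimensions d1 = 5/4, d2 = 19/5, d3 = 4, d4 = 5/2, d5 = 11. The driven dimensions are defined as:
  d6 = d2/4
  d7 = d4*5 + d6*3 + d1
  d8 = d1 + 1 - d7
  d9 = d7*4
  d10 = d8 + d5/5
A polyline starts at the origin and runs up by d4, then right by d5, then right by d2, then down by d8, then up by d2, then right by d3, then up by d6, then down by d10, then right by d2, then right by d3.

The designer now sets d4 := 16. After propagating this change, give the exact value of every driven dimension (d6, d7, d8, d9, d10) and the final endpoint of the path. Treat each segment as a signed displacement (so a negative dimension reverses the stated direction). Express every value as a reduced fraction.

d6 = 19/20
d7 = 841/10
d8 = -1637/20
d9 = 1682/5
d10 = -1593/20
endpoint = (133/5, 729/4)

Apply edit: d4 := 16
  d6 = d2/4 = 19/20
  d7 = d4*5 + d6*3 + d1 = 841/10
  d8 = d1 + 1 - d7 = -1637/20
  d9 = d7*4 = 1682/5
  d10 = d8 + d5/5 = -1593/20
Walk from origin (0, 0):
  seg 1: up by d4 = 16 → (0, 16)
  seg 2: right by d5 = 11 → (11, 16)
  seg 3: right by d2 = 19/5 → (74/5, 16)
  seg 4: down by d8 = -1637/20 → (74/5, 1957/20)
  seg 5: up by d2 = 19/5 → (74/5, 2033/20)
  seg 6: right by d3 = 4 → (94/5, 2033/20)
  seg 7: up by d6 = 19/20 → (94/5, 513/5)
  seg 8: down by d10 = -1593/20 → (94/5, 729/4)
  seg 9: right by d2 = 19/5 → (113/5, 729/4)
  seg 10: right by d3 = 4 → (133/5, 729/4)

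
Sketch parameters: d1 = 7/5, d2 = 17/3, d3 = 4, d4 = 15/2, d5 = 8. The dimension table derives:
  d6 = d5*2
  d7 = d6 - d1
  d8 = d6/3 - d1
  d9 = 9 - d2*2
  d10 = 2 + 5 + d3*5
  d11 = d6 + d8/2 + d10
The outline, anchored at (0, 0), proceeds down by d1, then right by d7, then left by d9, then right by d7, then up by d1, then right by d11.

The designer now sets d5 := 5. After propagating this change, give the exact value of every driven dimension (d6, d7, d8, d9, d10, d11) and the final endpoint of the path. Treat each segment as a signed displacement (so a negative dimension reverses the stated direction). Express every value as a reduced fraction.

Apply edit: d5 := 5
  d6 = d5*2 = 10
  d7 = d6 - d1 = 43/5
  d8 = d6/3 - d1 = 29/15
  d9 = 9 - d2*2 = -7/3
  d10 = 2 + 5 + d3*5 = 27
  d11 = d6 + d8/2 + d10 = 1139/30
Walk from origin (0, 0):
  seg 1: down by d1 = 7/5 → (0, -7/5)
  seg 2: right by d7 = 43/5 → (43/5, -7/5)
  seg 3: left by d9 = -7/3 → (164/15, -7/5)
  seg 4: right by d7 = 43/5 → (293/15, -7/5)
  seg 5: up by d1 = 7/5 → (293/15, 0)
  seg 6: right by d11 = 1139/30 → (115/2, 0)

d6 = 10
d7 = 43/5
d8 = 29/15
d9 = -7/3
d10 = 27
d11 = 1139/30
endpoint = (115/2, 0)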